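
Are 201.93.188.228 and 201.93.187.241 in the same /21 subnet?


Mask: 255.255.248.0
201.93.188.228 AND mask = 201.93.184.0
201.93.187.241 AND mask = 201.93.184.0
Yes, same subnet (201.93.184.0)


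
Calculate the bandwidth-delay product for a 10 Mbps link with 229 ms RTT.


BDP = bandwidth * RTT
= 10 Mbps * 229 ms
= 10 * 1e6 * 229 / 1000 bits
= 2290000 bits
= 286250 bytes
= 279.541 KB
BDP = 2290000 bits (286250 bytes)


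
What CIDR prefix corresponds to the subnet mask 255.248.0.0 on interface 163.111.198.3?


Binary: 11111111.11111000.00000000.00000000
Count leading 1s
Prefix: /13


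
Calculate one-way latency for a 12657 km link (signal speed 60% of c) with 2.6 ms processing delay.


Speed = 0.6 * 3e5 km/s = 180000 km/s
Propagation delay = 12657 / 180000 = 0.0703 s = 70.3167 ms
Processing delay = 2.6 ms
Total one-way latency = 72.9167 ms


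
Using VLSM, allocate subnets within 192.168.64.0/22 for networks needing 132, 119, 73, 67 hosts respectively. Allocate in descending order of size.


132 hosts -> /24 (254 usable): 192.168.64.0/24
119 hosts -> /25 (126 usable): 192.168.65.0/25
73 hosts -> /25 (126 usable): 192.168.65.128/25
67 hosts -> /25 (126 usable): 192.168.66.0/25
Allocation: 192.168.64.0/24 (132 hosts, 254 usable); 192.168.65.0/25 (119 hosts, 126 usable); 192.168.65.128/25 (73 hosts, 126 usable); 192.168.66.0/25 (67 hosts, 126 usable)


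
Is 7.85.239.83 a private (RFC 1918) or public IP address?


RFC 1918 private ranges:
  10.0.0.0/8 (10.0.0.0 - 10.255.255.255)
  172.16.0.0/12 (172.16.0.0 - 172.31.255.255)
  192.168.0.0/16 (192.168.0.0 - 192.168.255.255)
Public (not in any RFC 1918 range)


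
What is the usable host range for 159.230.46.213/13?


Network: 159.224.0.0
Broadcast: 159.231.255.255
First usable = network + 1
Last usable = broadcast - 1
Range: 159.224.0.1 to 159.231.255.254


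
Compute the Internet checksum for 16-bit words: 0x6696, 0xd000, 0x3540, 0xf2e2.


Sum all words (with carry folding):
+ 0x6696 = 0x6696
+ 0xd000 = 0x3697
+ 0x3540 = 0x6bd7
+ 0xf2e2 = 0x5eba
One's complement: ~0x5eba
Checksum = 0xa145


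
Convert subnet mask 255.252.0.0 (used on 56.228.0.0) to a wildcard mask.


Subnet mask: 255.252.0.0
Wildcard = 255.255.255.255 - subnet mask
255 - 255 = 0
255 - 252 = 3
255 - 0 = 255
255 - 0 = 255
Wildcard: 0.3.255.255


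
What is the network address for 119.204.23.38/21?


IP:   01110111.11001100.00010111.00100110
Mask: 11111111.11111111.11111000.00000000
AND operation:
Net:  01110111.11001100.00010000.00000000
Network: 119.204.16.0/21


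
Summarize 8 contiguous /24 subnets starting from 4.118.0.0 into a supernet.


Original prefix: /24
Number of subnets: 8 = 2^3
New prefix = 24 - 3 = 21
Supernet: 4.118.0.0/21


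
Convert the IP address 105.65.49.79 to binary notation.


105 = 01101001
65 = 01000001
49 = 00110001
79 = 01001111
Binary: 01101001.01000001.00110001.01001111


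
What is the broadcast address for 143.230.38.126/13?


Network: 143.224.0.0/13
Host bits = 19
Set all host bits to 1:
Broadcast: 143.231.255.255


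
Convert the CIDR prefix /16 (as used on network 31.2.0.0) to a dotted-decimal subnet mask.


/16 means 16 network bits, 16 host bits
Binary: 11111111111111110000000000000000
Mask: 255.255.0.0


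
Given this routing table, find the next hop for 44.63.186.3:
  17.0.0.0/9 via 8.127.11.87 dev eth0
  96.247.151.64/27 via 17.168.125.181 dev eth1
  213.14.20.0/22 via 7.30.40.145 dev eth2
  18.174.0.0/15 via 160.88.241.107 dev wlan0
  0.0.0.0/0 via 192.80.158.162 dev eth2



Longest prefix match for 44.63.186.3:
  /9 17.0.0.0: no
  /27 96.247.151.64: no
  /22 213.14.20.0: no
  /15 18.174.0.0: no
  /0 0.0.0.0: MATCH
Selected: next-hop 192.80.158.162 via eth2 (matched /0)


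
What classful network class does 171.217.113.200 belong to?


First octet: 171
Binary: 10101011
10xxxxxx -> Class B (128-191)
Class B, default mask 255.255.0.0 (/16)


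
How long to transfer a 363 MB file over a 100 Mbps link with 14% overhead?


Effective throughput = 100 * (1 - 14/100) = 86 Mbps
File size in Mb = 363 * 8 = 2904 Mb
Time = 2904 / 86
Time = 33.7674 seconds


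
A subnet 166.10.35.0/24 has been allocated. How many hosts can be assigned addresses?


Host bits = 32 - 24 = 8
Total addresses = 2^8 = 256
Usable = total - 2 (network and broadcast)
Usable hosts: 254


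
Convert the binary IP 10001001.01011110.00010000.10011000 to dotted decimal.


10001001 = 137
01011110 = 94
00010000 = 16
10011000 = 152
IP: 137.94.16.152


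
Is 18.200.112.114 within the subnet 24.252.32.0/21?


Subnet network: 24.252.32.0
Test IP AND mask: 18.200.112.0
No, 18.200.112.114 is not in 24.252.32.0/21


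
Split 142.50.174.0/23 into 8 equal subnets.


New prefix = 23 + 3 = 26
Each subnet has 64 addresses
  142.50.174.0/26
  142.50.174.64/26
  142.50.174.128/26
  142.50.174.192/26
  142.50.175.0/26
  142.50.175.64/26
  142.50.175.128/26
  142.50.175.192/26
Subnets: 142.50.174.0/26, 142.50.174.64/26, 142.50.174.128/26, 142.50.174.192/26, 142.50.175.0/26, 142.50.175.64/26, 142.50.175.128/26, 142.50.175.192/26


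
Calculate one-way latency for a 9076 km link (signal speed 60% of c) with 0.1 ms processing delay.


Speed = 0.6 * 3e5 km/s = 180000 km/s
Propagation delay = 9076 / 180000 = 0.0504 s = 50.4222 ms
Processing delay = 0.1 ms
Total one-way latency = 50.5222 ms


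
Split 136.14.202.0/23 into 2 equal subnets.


New prefix = 23 + 1 = 24
Each subnet has 256 addresses
  136.14.202.0/24
  136.14.203.0/24
Subnets: 136.14.202.0/24, 136.14.203.0/24


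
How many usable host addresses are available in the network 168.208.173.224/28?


Host bits = 32 - 28 = 4
Total addresses = 2^4 = 16
Usable = total - 2 (network and broadcast)
Usable hosts: 14


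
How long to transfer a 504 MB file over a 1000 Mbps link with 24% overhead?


Effective throughput = 1000 * (1 - 24/100) = 760 Mbps
File size in Mb = 504 * 8 = 4032 Mb
Time = 4032 / 760
Time = 5.3053 seconds


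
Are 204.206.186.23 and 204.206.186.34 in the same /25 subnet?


Mask: 255.255.255.128
204.206.186.23 AND mask = 204.206.186.0
204.206.186.34 AND mask = 204.206.186.0
Yes, same subnet (204.206.186.0)


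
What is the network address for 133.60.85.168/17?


IP:   10000101.00111100.01010101.10101000
Mask: 11111111.11111111.10000000.00000000
AND operation:
Net:  10000101.00111100.00000000.00000000
Network: 133.60.0.0/17


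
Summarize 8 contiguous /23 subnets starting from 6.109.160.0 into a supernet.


Original prefix: /23
Number of subnets: 8 = 2^3
New prefix = 23 - 3 = 20
Supernet: 6.109.160.0/20


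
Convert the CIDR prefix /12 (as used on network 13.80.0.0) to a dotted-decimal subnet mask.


/12 means 12 network bits, 20 host bits
Binary: 11111111111100000000000000000000
Mask: 255.240.0.0


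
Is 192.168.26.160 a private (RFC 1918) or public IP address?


RFC 1918 private ranges:
  10.0.0.0/8 (10.0.0.0 - 10.255.255.255)
  172.16.0.0/12 (172.16.0.0 - 172.31.255.255)
  192.168.0.0/16 (192.168.0.0 - 192.168.255.255)
Private (in 192.168.0.0/16)


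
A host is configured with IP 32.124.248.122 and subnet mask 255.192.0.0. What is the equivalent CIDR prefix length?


Binary: 11111111.11000000.00000000.00000000
Count leading 1s
Prefix: /10


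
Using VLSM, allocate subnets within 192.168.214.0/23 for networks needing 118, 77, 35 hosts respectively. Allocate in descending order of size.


118 hosts -> /25 (126 usable): 192.168.214.0/25
77 hosts -> /25 (126 usable): 192.168.214.128/25
35 hosts -> /26 (62 usable): 192.168.215.0/26
Allocation: 192.168.214.0/25 (118 hosts, 126 usable); 192.168.214.128/25 (77 hosts, 126 usable); 192.168.215.0/26 (35 hosts, 62 usable)


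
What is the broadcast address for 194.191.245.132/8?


Network: 194.0.0.0/8
Host bits = 24
Set all host bits to 1:
Broadcast: 194.255.255.255


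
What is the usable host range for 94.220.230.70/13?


Network: 94.216.0.0
Broadcast: 94.223.255.255
First usable = network + 1
Last usable = broadcast - 1
Range: 94.216.0.1 to 94.223.255.254


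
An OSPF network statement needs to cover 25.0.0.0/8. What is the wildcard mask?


Subnet mask: 255.0.0.0
Wildcard = 255.255.255.255 - subnet mask
255 - 255 = 0
255 - 0 = 255
255 - 0 = 255
255 - 0 = 255
Wildcard: 0.255.255.255


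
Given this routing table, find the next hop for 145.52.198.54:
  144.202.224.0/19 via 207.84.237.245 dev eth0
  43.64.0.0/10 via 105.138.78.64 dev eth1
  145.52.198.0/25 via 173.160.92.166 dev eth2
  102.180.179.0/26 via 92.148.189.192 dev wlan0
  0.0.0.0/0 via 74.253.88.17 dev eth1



Longest prefix match for 145.52.198.54:
  /19 144.202.224.0: no
  /10 43.64.0.0: no
  /25 145.52.198.0: MATCH
  /26 102.180.179.0: no
  /0 0.0.0.0: MATCH
Selected: next-hop 173.160.92.166 via eth2 (matched /25)


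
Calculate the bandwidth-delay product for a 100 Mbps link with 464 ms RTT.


BDP = bandwidth * RTT
= 100 Mbps * 464 ms
= 100 * 1e6 * 464 / 1000 bits
= 46400000 bits
= 5800000 bytes
= 5664.0625 KB
BDP = 46400000 bits (5800000 bytes)


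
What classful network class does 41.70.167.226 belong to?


First octet: 41
Binary: 00101001
0xxxxxxx -> Class A (1-126)
Class A, default mask 255.0.0.0 (/8)


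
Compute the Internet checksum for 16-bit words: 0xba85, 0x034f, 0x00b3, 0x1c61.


Sum all words (with carry folding):
+ 0xba85 = 0xba85
+ 0x034f = 0xbdd4
+ 0x00b3 = 0xbe87
+ 0x1c61 = 0xdae8
One's complement: ~0xdae8
Checksum = 0x2517


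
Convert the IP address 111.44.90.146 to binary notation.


111 = 01101111
44 = 00101100
90 = 01011010
146 = 10010010
Binary: 01101111.00101100.01011010.10010010


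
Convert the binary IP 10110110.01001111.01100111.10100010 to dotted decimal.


10110110 = 182
01001111 = 79
01100111 = 103
10100010 = 162
IP: 182.79.103.162


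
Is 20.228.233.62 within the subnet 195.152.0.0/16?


Subnet network: 195.152.0.0
Test IP AND mask: 20.228.0.0
No, 20.228.233.62 is not in 195.152.0.0/16


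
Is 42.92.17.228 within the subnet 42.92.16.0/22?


Subnet network: 42.92.16.0
Test IP AND mask: 42.92.16.0
Yes, 42.92.17.228 is in 42.92.16.0/22


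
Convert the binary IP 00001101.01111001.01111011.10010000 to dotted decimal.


00001101 = 13
01111001 = 121
01111011 = 123
10010000 = 144
IP: 13.121.123.144


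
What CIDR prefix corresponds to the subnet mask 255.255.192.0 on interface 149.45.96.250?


Binary: 11111111.11111111.11000000.00000000
Count leading 1s
Prefix: /18


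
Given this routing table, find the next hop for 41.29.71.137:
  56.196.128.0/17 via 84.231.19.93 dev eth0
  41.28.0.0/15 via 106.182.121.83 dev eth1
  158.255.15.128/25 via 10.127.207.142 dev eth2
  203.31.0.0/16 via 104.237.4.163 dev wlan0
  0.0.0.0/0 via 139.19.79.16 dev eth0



Longest prefix match for 41.29.71.137:
  /17 56.196.128.0: no
  /15 41.28.0.0: MATCH
  /25 158.255.15.128: no
  /16 203.31.0.0: no
  /0 0.0.0.0: MATCH
Selected: next-hop 106.182.121.83 via eth1 (matched /15)


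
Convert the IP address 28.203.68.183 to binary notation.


28 = 00011100
203 = 11001011
68 = 01000100
183 = 10110111
Binary: 00011100.11001011.01000100.10110111


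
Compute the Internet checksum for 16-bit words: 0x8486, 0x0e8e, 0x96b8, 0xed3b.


Sum all words (with carry folding):
+ 0x8486 = 0x8486
+ 0x0e8e = 0x9314
+ 0x96b8 = 0x29cd
+ 0xed3b = 0x1709
One's complement: ~0x1709
Checksum = 0xe8f6


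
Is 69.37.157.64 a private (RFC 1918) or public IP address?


RFC 1918 private ranges:
  10.0.0.0/8 (10.0.0.0 - 10.255.255.255)
  172.16.0.0/12 (172.16.0.0 - 172.31.255.255)
  192.168.0.0/16 (192.168.0.0 - 192.168.255.255)
Public (not in any RFC 1918 range)


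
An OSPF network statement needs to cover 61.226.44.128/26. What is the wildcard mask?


Subnet mask: 255.255.255.192
Wildcard = 255.255.255.255 - subnet mask
255 - 255 = 0
255 - 255 = 0
255 - 255 = 0
255 - 192 = 63
Wildcard: 0.0.0.63


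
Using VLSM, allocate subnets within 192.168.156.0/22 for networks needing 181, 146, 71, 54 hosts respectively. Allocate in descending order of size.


181 hosts -> /24 (254 usable): 192.168.156.0/24
146 hosts -> /24 (254 usable): 192.168.157.0/24
71 hosts -> /25 (126 usable): 192.168.158.0/25
54 hosts -> /26 (62 usable): 192.168.158.128/26
Allocation: 192.168.156.0/24 (181 hosts, 254 usable); 192.168.157.0/24 (146 hosts, 254 usable); 192.168.158.0/25 (71 hosts, 126 usable); 192.168.158.128/26 (54 hosts, 62 usable)


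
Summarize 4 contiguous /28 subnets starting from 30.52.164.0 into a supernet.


Original prefix: /28
Number of subnets: 4 = 2^2
New prefix = 28 - 2 = 26
Supernet: 30.52.164.0/26


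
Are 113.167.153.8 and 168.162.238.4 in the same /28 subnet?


Mask: 255.255.255.240
113.167.153.8 AND mask = 113.167.153.0
168.162.238.4 AND mask = 168.162.238.0
No, different subnets (113.167.153.0 vs 168.162.238.0)


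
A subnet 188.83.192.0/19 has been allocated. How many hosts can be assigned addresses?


Host bits = 32 - 19 = 13
Total addresses = 2^13 = 8192
Usable = total - 2 (network and broadcast)
Usable hosts: 8190


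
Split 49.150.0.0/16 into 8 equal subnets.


New prefix = 16 + 3 = 19
Each subnet has 8192 addresses
  49.150.0.0/19
  49.150.32.0/19
  49.150.64.0/19
  49.150.96.0/19
  49.150.128.0/19
  49.150.160.0/19
  49.150.192.0/19
  49.150.224.0/19
Subnets: 49.150.0.0/19, 49.150.32.0/19, 49.150.64.0/19, 49.150.96.0/19, 49.150.128.0/19, 49.150.160.0/19, 49.150.192.0/19, 49.150.224.0/19


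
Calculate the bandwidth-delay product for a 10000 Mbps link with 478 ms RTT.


BDP = bandwidth * RTT
= 10000 Mbps * 478 ms
= 10000 * 1e6 * 478 / 1000 bits
= 4780000000 bits
= 597500000 bytes
= 583496.0938 KB
BDP = 4780000000 bits (597500000 bytes)


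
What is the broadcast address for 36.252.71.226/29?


Network: 36.252.71.224/29
Host bits = 3
Set all host bits to 1:
Broadcast: 36.252.71.231


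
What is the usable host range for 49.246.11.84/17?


Network: 49.246.0.0
Broadcast: 49.246.127.255
First usable = network + 1
Last usable = broadcast - 1
Range: 49.246.0.1 to 49.246.127.254


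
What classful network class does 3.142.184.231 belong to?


First octet: 3
Binary: 00000011
0xxxxxxx -> Class A (1-126)
Class A, default mask 255.0.0.0 (/8)


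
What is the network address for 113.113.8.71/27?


IP:   01110001.01110001.00001000.01000111
Mask: 11111111.11111111.11111111.11100000
AND operation:
Net:  01110001.01110001.00001000.01000000
Network: 113.113.8.64/27


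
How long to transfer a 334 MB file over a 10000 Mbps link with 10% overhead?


Effective throughput = 10000 * (1 - 10/100) = 9000 Mbps
File size in Mb = 334 * 8 = 2672 Mb
Time = 2672 / 9000
Time = 0.2969 seconds


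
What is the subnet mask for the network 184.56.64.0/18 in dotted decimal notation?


/18 means 18 network bits, 14 host bits
Binary: 11111111111111111100000000000000
Mask: 255.255.192.0


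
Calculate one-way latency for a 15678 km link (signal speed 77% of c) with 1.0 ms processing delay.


Speed = 0.77 * 3e5 km/s = 231000 km/s
Propagation delay = 15678 / 231000 = 0.0679 s = 67.8701 ms
Processing delay = 1.0 ms
Total one-way latency = 68.8701 ms


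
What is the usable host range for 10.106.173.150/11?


Network: 10.96.0.0
Broadcast: 10.127.255.255
First usable = network + 1
Last usable = broadcast - 1
Range: 10.96.0.1 to 10.127.255.254


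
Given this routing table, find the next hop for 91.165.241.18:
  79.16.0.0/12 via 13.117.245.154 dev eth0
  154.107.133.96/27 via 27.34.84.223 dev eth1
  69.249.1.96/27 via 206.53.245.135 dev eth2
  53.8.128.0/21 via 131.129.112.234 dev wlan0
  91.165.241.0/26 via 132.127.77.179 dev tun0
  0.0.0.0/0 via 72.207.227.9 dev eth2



Longest prefix match for 91.165.241.18:
  /12 79.16.0.0: no
  /27 154.107.133.96: no
  /27 69.249.1.96: no
  /21 53.8.128.0: no
  /26 91.165.241.0: MATCH
  /0 0.0.0.0: MATCH
Selected: next-hop 132.127.77.179 via tun0 (matched /26)


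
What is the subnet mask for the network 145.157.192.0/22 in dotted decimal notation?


/22 means 22 network bits, 10 host bits
Binary: 11111111111111111111110000000000
Mask: 255.255.252.0


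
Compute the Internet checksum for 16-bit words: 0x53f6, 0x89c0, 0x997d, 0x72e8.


Sum all words (with carry folding):
+ 0x53f6 = 0x53f6
+ 0x89c0 = 0xddb6
+ 0x997d = 0x7734
+ 0x72e8 = 0xea1c
One's complement: ~0xea1c
Checksum = 0x15e3


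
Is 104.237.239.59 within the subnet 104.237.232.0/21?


Subnet network: 104.237.232.0
Test IP AND mask: 104.237.232.0
Yes, 104.237.239.59 is in 104.237.232.0/21


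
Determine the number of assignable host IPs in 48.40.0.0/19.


Host bits = 32 - 19 = 13
Total addresses = 2^13 = 8192
Usable = total - 2 (network and broadcast)
Usable hosts: 8190


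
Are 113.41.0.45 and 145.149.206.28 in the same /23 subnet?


Mask: 255.255.254.0
113.41.0.45 AND mask = 113.41.0.0
145.149.206.28 AND mask = 145.149.206.0
No, different subnets (113.41.0.0 vs 145.149.206.0)


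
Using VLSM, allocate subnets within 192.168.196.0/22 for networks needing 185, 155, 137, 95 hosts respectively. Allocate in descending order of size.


185 hosts -> /24 (254 usable): 192.168.196.0/24
155 hosts -> /24 (254 usable): 192.168.197.0/24
137 hosts -> /24 (254 usable): 192.168.198.0/24
95 hosts -> /25 (126 usable): 192.168.199.0/25
Allocation: 192.168.196.0/24 (185 hosts, 254 usable); 192.168.197.0/24 (155 hosts, 254 usable); 192.168.198.0/24 (137 hosts, 254 usable); 192.168.199.0/25 (95 hosts, 126 usable)


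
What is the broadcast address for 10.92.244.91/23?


Network: 10.92.244.0/23
Host bits = 9
Set all host bits to 1:
Broadcast: 10.92.245.255


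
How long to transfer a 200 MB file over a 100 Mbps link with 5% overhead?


Effective throughput = 100 * (1 - 5/100) = 95 Mbps
File size in Mb = 200 * 8 = 1600 Mb
Time = 1600 / 95
Time = 16.8421 seconds


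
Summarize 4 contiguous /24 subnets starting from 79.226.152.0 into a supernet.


Original prefix: /24
Number of subnets: 4 = 2^2
New prefix = 24 - 2 = 22
Supernet: 79.226.152.0/22


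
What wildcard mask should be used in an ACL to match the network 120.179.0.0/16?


Subnet mask: 255.255.0.0
Wildcard = 255.255.255.255 - subnet mask
255 - 255 = 0
255 - 255 = 0
255 - 0 = 255
255 - 0 = 255
Wildcard: 0.0.255.255


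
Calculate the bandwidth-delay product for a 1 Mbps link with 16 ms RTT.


BDP = bandwidth * RTT
= 1 Mbps * 16 ms
= 1 * 1e6 * 16 / 1000 bits
= 16000 bits
= 2000 bytes
= 1.9531 KB
BDP = 16000 bits (2000 bytes)


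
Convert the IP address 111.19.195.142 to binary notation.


111 = 01101111
19 = 00010011
195 = 11000011
142 = 10001110
Binary: 01101111.00010011.11000011.10001110


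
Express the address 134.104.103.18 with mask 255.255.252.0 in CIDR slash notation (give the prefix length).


Binary: 11111111.11111111.11111100.00000000
Count leading 1s
Prefix: /22


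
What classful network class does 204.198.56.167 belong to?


First octet: 204
Binary: 11001100
110xxxxx -> Class C (192-223)
Class C, default mask 255.255.255.0 (/24)


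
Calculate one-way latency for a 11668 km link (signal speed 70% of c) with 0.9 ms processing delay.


Speed = 0.7 * 3e5 km/s = 210000 km/s
Propagation delay = 11668 / 210000 = 0.0556 s = 55.5619 ms
Processing delay = 0.9 ms
Total one-way latency = 56.4619 ms


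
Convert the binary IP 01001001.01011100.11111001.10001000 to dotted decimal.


01001001 = 73
01011100 = 92
11111001 = 249
10001000 = 136
IP: 73.92.249.136


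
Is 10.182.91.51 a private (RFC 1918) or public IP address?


RFC 1918 private ranges:
  10.0.0.0/8 (10.0.0.0 - 10.255.255.255)
  172.16.0.0/12 (172.16.0.0 - 172.31.255.255)
  192.168.0.0/16 (192.168.0.0 - 192.168.255.255)
Private (in 10.0.0.0/8)


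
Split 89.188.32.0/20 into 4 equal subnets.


New prefix = 20 + 2 = 22
Each subnet has 1024 addresses
  89.188.32.0/22
  89.188.36.0/22
  89.188.40.0/22
  89.188.44.0/22
Subnets: 89.188.32.0/22, 89.188.36.0/22, 89.188.40.0/22, 89.188.44.0/22


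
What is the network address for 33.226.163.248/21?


IP:   00100001.11100010.10100011.11111000
Mask: 11111111.11111111.11111000.00000000
AND operation:
Net:  00100001.11100010.10100000.00000000
Network: 33.226.160.0/21


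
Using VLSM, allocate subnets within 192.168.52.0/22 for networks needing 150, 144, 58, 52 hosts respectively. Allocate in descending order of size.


150 hosts -> /24 (254 usable): 192.168.52.0/24
144 hosts -> /24 (254 usable): 192.168.53.0/24
58 hosts -> /26 (62 usable): 192.168.54.0/26
52 hosts -> /26 (62 usable): 192.168.54.64/26
Allocation: 192.168.52.0/24 (150 hosts, 254 usable); 192.168.53.0/24 (144 hosts, 254 usable); 192.168.54.0/26 (58 hosts, 62 usable); 192.168.54.64/26 (52 hosts, 62 usable)


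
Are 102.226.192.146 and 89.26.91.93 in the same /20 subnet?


Mask: 255.255.240.0
102.226.192.146 AND mask = 102.226.192.0
89.26.91.93 AND mask = 89.26.80.0
No, different subnets (102.226.192.0 vs 89.26.80.0)


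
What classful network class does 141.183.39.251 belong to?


First octet: 141
Binary: 10001101
10xxxxxx -> Class B (128-191)
Class B, default mask 255.255.0.0 (/16)


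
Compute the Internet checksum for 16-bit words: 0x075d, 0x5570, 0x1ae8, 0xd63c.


Sum all words (with carry folding):
+ 0x075d = 0x075d
+ 0x5570 = 0x5ccd
+ 0x1ae8 = 0x77b5
+ 0xd63c = 0x4df2
One's complement: ~0x4df2
Checksum = 0xb20d


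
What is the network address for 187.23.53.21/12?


IP:   10111011.00010111.00110101.00010101
Mask: 11111111.11110000.00000000.00000000
AND operation:
Net:  10111011.00010000.00000000.00000000
Network: 187.16.0.0/12


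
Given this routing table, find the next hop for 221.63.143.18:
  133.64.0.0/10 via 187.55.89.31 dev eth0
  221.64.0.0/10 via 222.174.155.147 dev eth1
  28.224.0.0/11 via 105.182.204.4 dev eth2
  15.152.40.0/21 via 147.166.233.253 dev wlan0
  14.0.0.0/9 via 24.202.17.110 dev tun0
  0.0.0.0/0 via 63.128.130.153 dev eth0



Longest prefix match for 221.63.143.18:
  /10 133.64.0.0: no
  /10 221.64.0.0: no
  /11 28.224.0.0: no
  /21 15.152.40.0: no
  /9 14.0.0.0: no
  /0 0.0.0.0: MATCH
Selected: next-hop 63.128.130.153 via eth0 (matched /0)


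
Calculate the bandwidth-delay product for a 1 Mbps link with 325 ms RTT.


BDP = bandwidth * RTT
= 1 Mbps * 325 ms
= 1 * 1e6 * 325 / 1000 bits
= 325000 bits
= 40625 bytes
= 39.6729 KB
BDP = 325000 bits (40625 bytes)


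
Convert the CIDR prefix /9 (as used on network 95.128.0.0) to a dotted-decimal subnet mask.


/9 means 9 network bits, 23 host bits
Binary: 11111111100000000000000000000000
Mask: 255.128.0.0


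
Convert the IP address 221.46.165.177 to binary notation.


221 = 11011101
46 = 00101110
165 = 10100101
177 = 10110001
Binary: 11011101.00101110.10100101.10110001


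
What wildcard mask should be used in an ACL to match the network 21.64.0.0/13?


Subnet mask: 255.248.0.0
Wildcard = 255.255.255.255 - subnet mask
255 - 255 = 0
255 - 248 = 7
255 - 0 = 255
255 - 0 = 255
Wildcard: 0.7.255.255


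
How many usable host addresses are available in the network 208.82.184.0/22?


Host bits = 32 - 22 = 10
Total addresses = 2^10 = 1024
Usable = total - 2 (network and broadcast)
Usable hosts: 1022


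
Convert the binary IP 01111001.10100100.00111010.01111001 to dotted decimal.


01111001 = 121
10100100 = 164
00111010 = 58
01111001 = 121
IP: 121.164.58.121


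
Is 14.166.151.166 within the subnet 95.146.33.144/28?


Subnet network: 95.146.33.144
Test IP AND mask: 14.166.151.160
No, 14.166.151.166 is not in 95.146.33.144/28


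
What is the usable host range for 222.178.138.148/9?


Network: 222.128.0.0
Broadcast: 222.255.255.255
First usable = network + 1
Last usable = broadcast - 1
Range: 222.128.0.1 to 222.255.255.254


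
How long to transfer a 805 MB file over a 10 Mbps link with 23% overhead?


Effective throughput = 10 * (1 - 23/100) = 7.7 Mbps
File size in Mb = 805 * 8 = 6440 Mb
Time = 6440 / 7.7
Time = 836.3636 seconds


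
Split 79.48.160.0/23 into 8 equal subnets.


New prefix = 23 + 3 = 26
Each subnet has 64 addresses
  79.48.160.0/26
  79.48.160.64/26
  79.48.160.128/26
  79.48.160.192/26
  79.48.161.0/26
  79.48.161.64/26
  79.48.161.128/26
  79.48.161.192/26
Subnets: 79.48.160.0/26, 79.48.160.64/26, 79.48.160.128/26, 79.48.160.192/26, 79.48.161.0/26, 79.48.161.64/26, 79.48.161.128/26, 79.48.161.192/26


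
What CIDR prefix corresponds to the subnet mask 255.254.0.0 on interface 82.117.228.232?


Binary: 11111111.11111110.00000000.00000000
Count leading 1s
Prefix: /15


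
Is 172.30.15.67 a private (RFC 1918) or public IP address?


RFC 1918 private ranges:
  10.0.0.0/8 (10.0.0.0 - 10.255.255.255)
  172.16.0.0/12 (172.16.0.0 - 172.31.255.255)
  192.168.0.0/16 (192.168.0.0 - 192.168.255.255)
Private (in 172.16.0.0/12)


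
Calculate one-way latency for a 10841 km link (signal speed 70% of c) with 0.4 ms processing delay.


Speed = 0.7 * 3e5 km/s = 210000 km/s
Propagation delay = 10841 / 210000 = 0.0516 s = 51.6238 ms
Processing delay = 0.4 ms
Total one-way latency = 52.0238 ms


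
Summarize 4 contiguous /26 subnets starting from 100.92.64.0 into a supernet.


Original prefix: /26
Number of subnets: 4 = 2^2
New prefix = 26 - 2 = 24
Supernet: 100.92.64.0/24


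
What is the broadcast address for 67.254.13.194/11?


Network: 67.224.0.0/11
Host bits = 21
Set all host bits to 1:
Broadcast: 67.255.255.255


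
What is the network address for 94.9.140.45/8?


IP:   01011110.00001001.10001100.00101101
Mask: 11111111.00000000.00000000.00000000
AND operation:
Net:  01011110.00000000.00000000.00000000
Network: 94.0.0.0/8


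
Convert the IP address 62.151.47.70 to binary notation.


62 = 00111110
151 = 10010111
47 = 00101111
70 = 01000110
Binary: 00111110.10010111.00101111.01000110


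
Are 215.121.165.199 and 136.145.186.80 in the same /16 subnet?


Mask: 255.255.0.0
215.121.165.199 AND mask = 215.121.0.0
136.145.186.80 AND mask = 136.145.0.0
No, different subnets (215.121.0.0 vs 136.145.0.0)


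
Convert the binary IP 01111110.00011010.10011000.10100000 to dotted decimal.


01111110 = 126
00011010 = 26
10011000 = 152
10100000 = 160
IP: 126.26.152.160


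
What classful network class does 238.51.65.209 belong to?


First octet: 238
Binary: 11101110
1110xxxx -> Class D (224-239)
Class D (multicast), default mask N/A


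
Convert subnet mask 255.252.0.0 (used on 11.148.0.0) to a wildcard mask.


Subnet mask: 255.252.0.0
Wildcard = 255.255.255.255 - subnet mask
255 - 255 = 0
255 - 252 = 3
255 - 0 = 255
255 - 0 = 255
Wildcard: 0.3.255.255


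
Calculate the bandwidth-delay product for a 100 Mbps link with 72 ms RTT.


BDP = bandwidth * RTT
= 100 Mbps * 72 ms
= 100 * 1e6 * 72 / 1000 bits
= 7200000 bits
= 900000 bytes
= 878.9062 KB
BDP = 7200000 bits (900000 bytes)


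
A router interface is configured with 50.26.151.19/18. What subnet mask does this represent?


/18 means 18 network bits, 14 host bits
Binary: 11111111111111111100000000000000
Mask: 255.255.192.0


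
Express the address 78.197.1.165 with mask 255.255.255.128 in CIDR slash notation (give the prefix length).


Binary: 11111111.11111111.11111111.10000000
Count leading 1s
Prefix: /25


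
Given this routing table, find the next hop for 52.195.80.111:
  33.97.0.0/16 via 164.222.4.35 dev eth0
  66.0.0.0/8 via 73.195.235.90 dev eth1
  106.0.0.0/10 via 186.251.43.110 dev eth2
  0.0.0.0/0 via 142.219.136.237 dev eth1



Longest prefix match for 52.195.80.111:
  /16 33.97.0.0: no
  /8 66.0.0.0: no
  /10 106.0.0.0: no
  /0 0.0.0.0: MATCH
Selected: next-hop 142.219.136.237 via eth1 (matched /0)


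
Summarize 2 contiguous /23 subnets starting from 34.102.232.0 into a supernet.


Original prefix: /23
Number of subnets: 2 = 2^1
New prefix = 23 - 1 = 22
Supernet: 34.102.232.0/22


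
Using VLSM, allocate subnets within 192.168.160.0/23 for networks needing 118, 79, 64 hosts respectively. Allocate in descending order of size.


118 hosts -> /25 (126 usable): 192.168.160.0/25
79 hosts -> /25 (126 usable): 192.168.160.128/25
64 hosts -> /25 (126 usable): 192.168.161.0/25
Allocation: 192.168.160.0/25 (118 hosts, 126 usable); 192.168.160.128/25 (79 hosts, 126 usable); 192.168.161.0/25 (64 hosts, 126 usable)


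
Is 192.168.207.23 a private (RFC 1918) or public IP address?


RFC 1918 private ranges:
  10.0.0.0/8 (10.0.0.0 - 10.255.255.255)
  172.16.0.0/12 (172.16.0.0 - 172.31.255.255)
  192.168.0.0/16 (192.168.0.0 - 192.168.255.255)
Private (in 192.168.0.0/16)


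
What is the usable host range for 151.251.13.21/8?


Network: 151.0.0.0
Broadcast: 151.255.255.255
First usable = network + 1
Last usable = broadcast - 1
Range: 151.0.0.1 to 151.255.255.254


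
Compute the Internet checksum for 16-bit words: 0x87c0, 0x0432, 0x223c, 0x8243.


Sum all words (with carry folding):
+ 0x87c0 = 0x87c0
+ 0x0432 = 0x8bf2
+ 0x223c = 0xae2e
+ 0x8243 = 0x3072
One's complement: ~0x3072
Checksum = 0xcf8d


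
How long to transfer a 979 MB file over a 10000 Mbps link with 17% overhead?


Effective throughput = 10000 * (1 - 17/100) = 8300 Mbps
File size in Mb = 979 * 8 = 7832 Mb
Time = 7832 / 8300
Time = 0.9436 seconds


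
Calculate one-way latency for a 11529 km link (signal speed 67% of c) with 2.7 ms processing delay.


Speed = 0.67 * 3e5 km/s = 201000 km/s
Propagation delay = 11529 / 201000 = 0.0574 s = 57.3582 ms
Processing delay = 2.7 ms
Total one-way latency = 60.0582 ms


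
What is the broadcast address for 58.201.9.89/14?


Network: 58.200.0.0/14
Host bits = 18
Set all host bits to 1:
Broadcast: 58.203.255.255


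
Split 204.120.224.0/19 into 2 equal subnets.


New prefix = 19 + 1 = 20
Each subnet has 4096 addresses
  204.120.224.0/20
  204.120.240.0/20
Subnets: 204.120.224.0/20, 204.120.240.0/20


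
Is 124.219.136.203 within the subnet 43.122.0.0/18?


Subnet network: 43.122.0.0
Test IP AND mask: 124.219.128.0
No, 124.219.136.203 is not in 43.122.0.0/18


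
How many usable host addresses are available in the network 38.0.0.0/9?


Host bits = 32 - 9 = 23
Total addresses = 2^23 = 8388608
Usable = total - 2 (network and broadcast)
Usable hosts: 8388606


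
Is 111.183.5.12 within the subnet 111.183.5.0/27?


Subnet network: 111.183.5.0
Test IP AND mask: 111.183.5.0
Yes, 111.183.5.12 is in 111.183.5.0/27


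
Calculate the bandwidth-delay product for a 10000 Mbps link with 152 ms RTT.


BDP = bandwidth * RTT
= 10000 Mbps * 152 ms
= 10000 * 1e6 * 152 / 1000 bits
= 1520000000 bits
= 190000000 bytes
= 185546.875 KB
BDP = 1520000000 bits (190000000 bytes)


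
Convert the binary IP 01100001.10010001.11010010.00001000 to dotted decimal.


01100001 = 97
10010001 = 145
11010010 = 210
00001000 = 8
IP: 97.145.210.8


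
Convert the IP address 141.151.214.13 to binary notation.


141 = 10001101
151 = 10010111
214 = 11010110
13 = 00001101
Binary: 10001101.10010111.11010110.00001101


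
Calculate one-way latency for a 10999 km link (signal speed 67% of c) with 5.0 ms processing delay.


Speed = 0.67 * 3e5 km/s = 201000 km/s
Propagation delay = 10999 / 201000 = 0.0547 s = 54.7214 ms
Processing delay = 5.0 ms
Total one-way latency = 59.7214 ms


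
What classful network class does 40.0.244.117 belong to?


First octet: 40
Binary: 00101000
0xxxxxxx -> Class A (1-126)
Class A, default mask 255.0.0.0 (/8)


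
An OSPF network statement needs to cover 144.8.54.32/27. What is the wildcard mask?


Subnet mask: 255.255.255.224
Wildcard = 255.255.255.255 - subnet mask
255 - 255 = 0
255 - 255 = 0
255 - 255 = 0
255 - 224 = 31
Wildcard: 0.0.0.31


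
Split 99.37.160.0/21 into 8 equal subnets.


New prefix = 21 + 3 = 24
Each subnet has 256 addresses
  99.37.160.0/24
  99.37.161.0/24
  99.37.162.0/24
  99.37.163.0/24
  99.37.164.0/24
  99.37.165.0/24
  99.37.166.0/24
  99.37.167.0/24
Subnets: 99.37.160.0/24, 99.37.161.0/24, 99.37.162.0/24, 99.37.163.0/24, 99.37.164.0/24, 99.37.165.0/24, 99.37.166.0/24, 99.37.167.0/24


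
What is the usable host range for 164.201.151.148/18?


Network: 164.201.128.0
Broadcast: 164.201.191.255
First usable = network + 1
Last usable = broadcast - 1
Range: 164.201.128.1 to 164.201.191.254


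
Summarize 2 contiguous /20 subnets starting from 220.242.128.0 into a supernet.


Original prefix: /20
Number of subnets: 2 = 2^1
New prefix = 20 - 1 = 19
Supernet: 220.242.128.0/19


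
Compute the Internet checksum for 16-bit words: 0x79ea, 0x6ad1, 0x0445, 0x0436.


Sum all words (with carry folding):
+ 0x79ea = 0x79ea
+ 0x6ad1 = 0xe4bb
+ 0x0445 = 0xe900
+ 0x0436 = 0xed36
One's complement: ~0xed36
Checksum = 0x12c9


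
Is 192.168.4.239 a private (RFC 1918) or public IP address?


RFC 1918 private ranges:
  10.0.0.0/8 (10.0.0.0 - 10.255.255.255)
  172.16.0.0/12 (172.16.0.0 - 172.31.255.255)
  192.168.0.0/16 (192.168.0.0 - 192.168.255.255)
Private (in 192.168.0.0/16)


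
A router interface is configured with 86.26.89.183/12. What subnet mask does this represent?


/12 means 12 network bits, 20 host bits
Binary: 11111111111100000000000000000000
Mask: 255.240.0.0


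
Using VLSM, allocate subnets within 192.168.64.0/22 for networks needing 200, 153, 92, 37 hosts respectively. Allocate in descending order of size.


200 hosts -> /24 (254 usable): 192.168.64.0/24
153 hosts -> /24 (254 usable): 192.168.65.0/24
92 hosts -> /25 (126 usable): 192.168.66.0/25
37 hosts -> /26 (62 usable): 192.168.66.128/26
Allocation: 192.168.64.0/24 (200 hosts, 254 usable); 192.168.65.0/24 (153 hosts, 254 usable); 192.168.66.0/25 (92 hosts, 126 usable); 192.168.66.128/26 (37 hosts, 62 usable)


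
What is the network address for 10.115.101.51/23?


IP:   00001010.01110011.01100101.00110011
Mask: 11111111.11111111.11111110.00000000
AND operation:
Net:  00001010.01110011.01100100.00000000
Network: 10.115.100.0/23


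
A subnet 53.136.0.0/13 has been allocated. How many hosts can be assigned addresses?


Host bits = 32 - 13 = 19
Total addresses = 2^19 = 524288
Usable = total - 2 (network and broadcast)
Usable hosts: 524286


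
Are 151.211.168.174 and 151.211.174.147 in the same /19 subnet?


Mask: 255.255.224.0
151.211.168.174 AND mask = 151.211.160.0
151.211.174.147 AND mask = 151.211.160.0
Yes, same subnet (151.211.160.0)


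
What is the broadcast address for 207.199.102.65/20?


Network: 207.199.96.0/20
Host bits = 12
Set all host bits to 1:
Broadcast: 207.199.111.255


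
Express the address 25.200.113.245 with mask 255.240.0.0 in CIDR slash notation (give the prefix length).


Binary: 11111111.11110000.00000000.00000000
Count leading 1s
Prefix: /12


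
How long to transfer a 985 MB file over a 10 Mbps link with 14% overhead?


Effective throughput = 10 * (1 - 14/100) = 8.6 Mbps
File size in Mb = 985 * 8 = 7880 Mb
Time = 7880 / 8.6
Time = 916.2791 seconds


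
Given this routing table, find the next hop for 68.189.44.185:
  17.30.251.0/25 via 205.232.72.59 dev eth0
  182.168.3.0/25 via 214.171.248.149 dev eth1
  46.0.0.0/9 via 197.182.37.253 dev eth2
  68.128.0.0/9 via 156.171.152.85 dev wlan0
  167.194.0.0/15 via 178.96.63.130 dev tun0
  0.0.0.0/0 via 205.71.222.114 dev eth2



Longest prefix match for 68.189.44.185:
  /25 17.30.251.0: no
  /25 182.168.3.0: no
  /9 46.0.0.0: no
  /9 68.128.0.0: MATCH
  /15 167.194.0.0: no
  /0 0.0.0.0: MATCH
Selected: next-hop 156.171.152.85 via wlan0 (matched /9)


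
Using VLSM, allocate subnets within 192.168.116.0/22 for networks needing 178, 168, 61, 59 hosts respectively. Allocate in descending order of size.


178 hosts -> /24 (254 usable): 192.168.116.0/24
168 hosts -> /24 (254 usable): 192.168.117.0/24
61 hosts -> /26 (62 usable): 192.168.118.0/26
59 hosts -> /26 (62 usable): 192.168.118.64/26
Allocation: 192.168.116.0/24 (178 hosts, 254 usable); 192.168.117.0/24 (168 hosts, 254 usable); 192.168.118.0/26 (61 hosts, 62 usable); 192.168.118.64/26 (59 hosts, 62 usable)


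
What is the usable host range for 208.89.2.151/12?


Network: 208.80.0.0
Broadcast: 208.95.255.255
First usable = network + 1
Last usable = broadcast - 1
Range: 208.80.0.1 to 208.95.255.254


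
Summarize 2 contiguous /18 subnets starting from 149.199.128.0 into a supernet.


Original prefix: /18
Number of subnets: 2 = 2^1
New prefix = 18 - 1 = 17
Supernet: 149.199.128.0/17


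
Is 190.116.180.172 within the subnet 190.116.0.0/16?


Subnet network: 190.116.0.0
Test IP AND mask: 190.116.0.0
Yes, 190.116.180.172 is in 190.116.0.0/16


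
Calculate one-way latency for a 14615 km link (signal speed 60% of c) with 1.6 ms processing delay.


Speed = 0.6 * 3e5 km/s = 180000 km/s
Propagation delay = 14615 / 180000 = 0.0812 s = 81.1944 ms
Processing delay = 1.6 ms
Total one-way latency = 82.7944 ms


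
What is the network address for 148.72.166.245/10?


IP:   10010100.01001000.10100110.11110101
Mask: 11111111.11000000.00000000.00000000
AND operation:
Net:  10010100.01000000.00000000.00000000
Network: 148.64.0.0/10


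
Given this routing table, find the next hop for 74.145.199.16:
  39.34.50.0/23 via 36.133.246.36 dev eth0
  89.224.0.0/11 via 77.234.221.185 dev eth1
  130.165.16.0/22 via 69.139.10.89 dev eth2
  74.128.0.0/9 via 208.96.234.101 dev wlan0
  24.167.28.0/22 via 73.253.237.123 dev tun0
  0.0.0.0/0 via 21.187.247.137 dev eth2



Longest prefix match for 74.145.199.16:
  /23 39.34.50.0: no
  /11 89.224.0.0: no
  /22 130.165.16.0: no
  /9 74.128.0.0: MATCH
  /22 24.167.28.0: no
  /0 0.0.0.0: MATCH
Selected: next-hop 208.96.234.101 via wlan0 (matched /9)


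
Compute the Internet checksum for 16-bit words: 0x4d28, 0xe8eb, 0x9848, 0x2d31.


Sum all words (with carry folding):
+ 0x4d28 = 0x4d28
+ 0xe8eb = 0x3614
+ 0x9848 = 0xce5c
+ 0x2d31 = 0xfb8d
One's complement: ~0xfb8d
Checksum = 0x0472


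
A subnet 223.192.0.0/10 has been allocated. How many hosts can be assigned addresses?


Host bits = 32 - 10 = 22
Total addresses = 2^22 = 4194304
Usable = total - 2 (network and broadcast)
Usable hosts: 4194302


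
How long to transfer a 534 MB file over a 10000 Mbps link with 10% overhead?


Effective throughput = 10000 * (1 - 10/100) = 9000 Mbps
File size in Mb = 534 * 8 = 4272 Mb
Time = 4272 / 9000
Time = 0.4747 seconds


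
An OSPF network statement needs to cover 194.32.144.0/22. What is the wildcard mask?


Subnet mask: 255.255.252.0
Wildcard = 255.255.255.255 - subnet mask
255 - 255 = 0
255 - 255 = 0
255 - 252 = 3
255 - 0 = 255
Wildcard: 0.0.3.255


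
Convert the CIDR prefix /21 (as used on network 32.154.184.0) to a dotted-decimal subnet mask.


/21 means 21 network bits, 11 host bits
Binary: 11111111111111111111100000000000
Mask: 255.255.248.0


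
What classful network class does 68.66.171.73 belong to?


First octet: 68
Binary: 01000100
0xxxxxxx -> Class A (1-126)
Class A, default mask 255.0.0.0 (/8)


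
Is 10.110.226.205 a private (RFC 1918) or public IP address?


RFC 1918 private ranges:
  10.0.0.0/8 (10.0.0.0 - 10.255.255.255)
  172.16.0.0/12 (172.16.0.0 - 172.31.255.255)
  192.168.0.0/16 (192.168.0.0 - 192.168.255.255)
Private (in 10.0.0.0/8)


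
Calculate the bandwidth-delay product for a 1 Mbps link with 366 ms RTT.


BDP = bandwidth * RTT
= 1 Mbps * 366 ms
= 1 * 1e6 * 366 / 1000 bits
= 366000 bits
= 45750 bytes
= 44.6777 KB
BDP = 366000 bits (45750 bytes)


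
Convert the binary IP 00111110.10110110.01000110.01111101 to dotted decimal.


00111110 = 62
10110110 = 182
01000110 = 70
01111101 = 125
IP: 62.182.70.125


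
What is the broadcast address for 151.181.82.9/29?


Network: 151.181.82.8/29
Host bits = 3
Set all host bits to 1:
Broadcast: 151.181.82.15


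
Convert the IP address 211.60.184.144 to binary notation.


211 = 11010011
60 = 00111100
184 = 10111000
144 = 10010000
Binary: 11010011.00111100.10111000.10010000
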